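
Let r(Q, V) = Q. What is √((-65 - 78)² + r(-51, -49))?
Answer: √20398 ≈ 142.82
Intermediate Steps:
√((-65 - 78)² + r(-51, -49)) = √((-65 - 78)² - 51) = √((-143)² - 51) = √(20449 - 51) = √20398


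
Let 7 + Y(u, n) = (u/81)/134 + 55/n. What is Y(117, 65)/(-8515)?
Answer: 96311/133498170 ≈ 0.00072144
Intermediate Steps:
Y(u, n) = -7 + 55/n + u/10854 (Y(u, n) = -7 + ((u/81)/134 + 55/n) = -7 + ((u*(1/81))*(1/134) + 55/n) = -7 + ((u/81)*(1/134) + 55/n) = -7 + (u/10854 + 55/n) = -7 + (55/n + u/10854) = -7 + 55/n + u/10854)
Y(117, 65)/(-8515) = (-7 + 55/65 + (1/10854)*117)/(-8515) = (-7 + 55*(1/65) + 13/1206)*(-1/8515) = (-7 + 11/13 + 13/1206)*(-1/8515) = -96311/15678*(-1/8515) = 96311/133498170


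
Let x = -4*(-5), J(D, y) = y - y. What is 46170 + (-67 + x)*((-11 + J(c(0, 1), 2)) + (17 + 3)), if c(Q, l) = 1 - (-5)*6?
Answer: 45747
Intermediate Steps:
c(Q, l) = 31 (c(Q, l) = 1 - 1*(-30) = 1 + 30 = 31)
J(D, y) = 0
x = 20
46170 + (-67 + x)*((-11 + J(c(0, 1), 2)) + (17 + 3)) = 46170 + (-67 + 20)*((-11 + 0) + (17 + 3)) = 46170 - 47*(-11 + 20) = 46170 - 47*9 = 46170 - 423 = 45747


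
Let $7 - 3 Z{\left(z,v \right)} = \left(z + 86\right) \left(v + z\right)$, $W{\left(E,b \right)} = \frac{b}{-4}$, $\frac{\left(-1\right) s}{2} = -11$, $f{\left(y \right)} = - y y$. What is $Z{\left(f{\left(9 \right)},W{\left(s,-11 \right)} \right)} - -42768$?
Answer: $\frac{171603}{4} \approx 42901.0$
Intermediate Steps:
$f{\left(y \right)} = - y^{2}$
$s = 22$ ($s = \left(-2\right) \left(-11\right) = 22$)
$W{\left(E,b \right)} = - \frac{b}{4}$ ($W{\left(E,b \right)} = b \left(- \frac{1}{4}\right) = - \frac{b}{4}$)
$Z{\left(z,v \right)} = \frac{7}{3} - \frac{\left(86 + z\right) \left(v + z\right)}{3}$ ($Z{\left(z,v \right)} = \frac{7}{3} - \frac{\left(z + 86\right) \left(v + z\right)}{3} = \frac{7}{3} - \frac{\left(86 + z\right) \left(v + z\right)}{3}$)
$Z{\left(f{\left(9 \right)},W{\left(s,-11 \right)} \right)} - -42768 = \left(\frac{7}{3} - \frac{86 \left(\left(- \frac{1}{4}\right) \left(-11\right)\right)}{3} - \frac{86 \left(- 9^{2}\right)}{3} - \frac{\left(- 9^{2}\right)^{2}}{3} - \frac{\left(- \frac{1}{4}\right) \left(-11\right) \left(- 9^{2}\right)}{3}\right) - -42768 = \left(\frac{7}{3} - \frac{473}{6} - \frac{86 \left(\left(-1\right) 81\right)}{3} - \frac{\left(\left(-1\right) 81\right)^{2}}{3} - \frac{11 \left(\left(-1\right) 81\right)}{12}\right) + 42768 = \left(\frac{7}{3} - \frac{473}{6} - -2322 - \frac{\left(-81\right)^{2}}{3} - \frac{11}{12} \left(-81\right)\right) + 42768 = \left(\frac{7}{3} - \frac{473}{6} + 2322 - 2187 + \frac{297}{4}\right) + 42768 = \frac{531}{4} + 42768 = \frac{171603}{4}$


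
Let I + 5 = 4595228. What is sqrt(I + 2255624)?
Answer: sqrt(6850847) ≈ 2617.4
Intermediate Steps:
I = 4595223 (I = -5 + 4595228 = 4595223)
sqrt(I + 2255624) = sqrt(4595223 + 2255624) = sqrt(6850847)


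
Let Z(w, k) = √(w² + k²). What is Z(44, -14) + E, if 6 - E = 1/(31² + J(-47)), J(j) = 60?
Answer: 6125/1021 + 2*√533 ≈ 52.173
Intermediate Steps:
E = 6125/1021 (E = 6 - 1/(31² + 60) = 6 - 1/(961 + 60) = 6 - 1/1021 = 6125/1021 ≈ 5.9990)
Z(w, k) = √(k² + w²)
Z(44, -14) + E = √((-14)² + 44²) + 6125/1021 = √(196 + 1936) + 6125/1021 = √2132 + 6125/1021 = 2*√533 + 6125/1021 = 6125/1021 + 2*√533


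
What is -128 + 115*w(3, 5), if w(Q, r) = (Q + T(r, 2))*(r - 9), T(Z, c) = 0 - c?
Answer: -588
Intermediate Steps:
T(Z, c) = -c
w(Q, r) = (-9 + r)*(-2 + Q) (w(Q, r) = (Q - 1*2)*(r - 9) = (Q - 2)*(-9 + r) = (-2 + Q)*(-9 + r) = (-9 + r)*(-2 + Q))
-128 + 115*w(3, 5) = -128 + 115*(18 - 9*3 - 2*5 + 3*5) = -128 + 115*(18 - 27 - 10 + 15) = -128 + 115*(-4) = -128 - 460 = -588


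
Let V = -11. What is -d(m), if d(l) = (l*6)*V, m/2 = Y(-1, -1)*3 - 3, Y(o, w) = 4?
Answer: 1188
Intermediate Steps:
m = 18 (m = 2*(4*3 - 3) = 2*(12 - 3) = 2*9 = 18)
d(l) = -66*l (d(l) = (l*6)*(-11) = (6*l)*(-11) = -66*l)
-d(m) = -(-66)*18 = -1*(-1188) = 1188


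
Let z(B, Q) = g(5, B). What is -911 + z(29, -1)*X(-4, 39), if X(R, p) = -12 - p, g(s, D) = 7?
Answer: -1268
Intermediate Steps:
z(B, Q) = 7
-911 + z(29, -1)*X(-4, 39) = -911 + 7*(-12 - 1*39) = -911 + 7*(-12 - 39) = -911 + 7*(-51) = -911 - 357 = -1268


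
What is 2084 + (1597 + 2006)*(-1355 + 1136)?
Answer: -786973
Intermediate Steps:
2084 + (1597 + 2006)*(-1355 + 1136) = 2084 + 3603*(-219) = 2084 - 789057 = -786973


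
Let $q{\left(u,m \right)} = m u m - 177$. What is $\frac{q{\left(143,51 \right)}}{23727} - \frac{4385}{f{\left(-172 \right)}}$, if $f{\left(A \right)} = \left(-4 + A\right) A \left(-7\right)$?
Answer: $\frac{2390386223}{152358976} \approx 15.689$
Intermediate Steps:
$q{\left(u,m \right)} = -177 + u m^{2}$ ($q{\left(u,m \right)} = u m^{2} - 177 = -177 + u m^{2}$)
$f{\left(A \right)} = - 7 A \left(-4 + A\right)$ ($f{\left(A \right)} = A \left(-4 + A\right) \left(-7\right) = - 7 A \left(-4 + A\right)$)
$\frac{q{\left(143,51 \right)}}{23727} - \frac{4385}{f{\left(-172 \right)}} = \frac{-177 + 143 \cdot 51^{2}}{23727} - \frac{4385}{7 \left(-172\right) \left(4 - -172\right)} = \left(-177 + 143 \cdot 2601\right) \frac{1}{23727} - \frac{4385}{7 \left(-172\right) \left(4 + 172\right)} = \left(-177 + 371943\right) \frac{1}{23727} - \frac{4385}{7 \left(-172\right) 176} = 371766 \cdot \frac{1}{23727} - \frac{4385}{-211904} = \frac{123922}{7909} - - \frac{4385}{211904} = \frac{123922}{7909} + \frac{4385}{211904} = \frac{2390386223}{152358976}$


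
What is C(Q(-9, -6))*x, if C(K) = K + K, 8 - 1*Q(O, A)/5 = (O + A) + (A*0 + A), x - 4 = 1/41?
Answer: 47850/41 ≈ 1167.1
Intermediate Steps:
x = 165/41 (x = 4 + 1/41 = 165/41 ≈ 4.0244)
Q(O, A) = 40 - 10*A - 5*O (Q(O, A) = 40 - 5*((O + A) + (A*0 + A)) = 40 - 5*((A + O) + (0 + A)) = 40 - 5*((A + O) + A) = 40 - 5*(O + 2*A) = 40 + (-10*A - 5*O) = 40 - 10*A - 5*O)
C(K) = 2*K
C(Q(-9, -6))*x = (2*(40 - 10*(-6) - 5*(-9)))*(165/41) = (2*(40 + 60 + 45))*(165/41) = (2*145)*(165/41) = 290*(165/41) = 47850/41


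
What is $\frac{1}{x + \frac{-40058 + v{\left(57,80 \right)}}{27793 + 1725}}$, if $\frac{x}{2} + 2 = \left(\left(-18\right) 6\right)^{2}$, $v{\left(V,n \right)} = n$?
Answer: $\frac{14759}{344218927} \approx 4.2877 \cdot 10^{-5}$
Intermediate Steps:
$x = 23324$ ($x = -4 + 2 \left(\left(-18\right) 6\right)^{2} = -4 + 2 \left(-108\right)^{2} = -4 + 2 \cdot 11664 = -4 + 23328 = 23324$)
$\frac{1}{x + \frac{-40058 + v{\left(57,80 \right)}}{27793 + 1725}} = \frac{1}{23324 + \frac{-40058 + 80}{27793 + 1725}} = \frac{1}{23324 - \frac{39978}{29518}} = \frac{1}{23324 - \frac{19989}{14759}} = \frac{1}{\frac{344218927}{14759}} = \frac{14759}{344218927}$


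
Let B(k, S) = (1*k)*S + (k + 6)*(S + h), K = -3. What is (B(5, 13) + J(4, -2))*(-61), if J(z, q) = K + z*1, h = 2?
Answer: -14091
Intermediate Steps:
J(z, q) = -3 + z (J(z, q) = -3 + z*1 = -3 + z)
B(k, S) = S*k + (2 + S)*(6 + k) (B(k, S) = (1*k)*S + (k + 6)*(S + 2) = k*S + (6 + k)*(2 + S) = S*k + (2 + S)*(6 + k))
(B(5, 13) + J(4, -2))*(-61) = ((12 + 2*5 + 6*13 + 2*13*5) + (-3 + 4))*(-61) = ((12 + 10 + 78 + 130) + 1)*(-61) = (230 + 1)*(-61) = 231*(-61) = -14091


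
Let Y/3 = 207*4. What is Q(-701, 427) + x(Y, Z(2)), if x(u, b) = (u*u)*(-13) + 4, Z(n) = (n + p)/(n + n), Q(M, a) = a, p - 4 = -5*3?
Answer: -80212897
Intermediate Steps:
p = -11 (p = 4 - 5*3 = 4 - 15 = -11)
Z(n) = (-11 + n)/(2*n) (Z(n) = (n - 11)/(n + n) = (-11 + n)/((2*n)) = (-11 + n)*(1/(2*n)) = (-11 + n)/(2*n))
Y = 2484 (Y = 3*(207*4) = 3*828 = 2484)
x(u, b) = 4 - 13*u² (x(u, b) = u²*(-13) + 4 = -13*u² + 4 = 4 - 13*u²)
Q(-701, 427) + x(Y, Z(2)) = 427 + (4 - 13*2484²) = 427 + (4 - 13*6170256) = 427 + (4 - 80213328) = 427 - 80213324 = -80212897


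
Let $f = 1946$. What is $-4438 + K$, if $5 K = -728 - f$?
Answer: $- \frac{24864}{5} \approx -4972.8$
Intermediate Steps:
$K = - \frac{2674}{5}$ ($K = \frac{-728 - 1946}{5} = \frac{1}{5} \left(-2674\right) = - \frac{2674}{5} \approx -534.8$)
$-4438 + K = -4438 - \frac{2674}{5} = - \frac{24864}{5}$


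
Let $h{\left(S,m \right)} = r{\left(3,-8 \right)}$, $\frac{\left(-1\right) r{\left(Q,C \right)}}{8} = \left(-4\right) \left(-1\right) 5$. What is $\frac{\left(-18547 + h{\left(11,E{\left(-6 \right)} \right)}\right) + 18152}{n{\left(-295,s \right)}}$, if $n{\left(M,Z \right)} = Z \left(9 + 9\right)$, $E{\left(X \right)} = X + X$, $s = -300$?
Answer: $\frac{37}{360} \approx 0.10278$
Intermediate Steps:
$E{\left(X \right)} = 2 X$
$r{\left(Q,C \right)} = -160$ ($r{\left(Q,C \right)} = - 8 \left(-4\right) \left(-1\right) 5 = - 8 \cdot 4 \cdot 5 = \left(-8\right) 20 = -160$)
$h{\left(S,m \right)} = -160$
$n{\left(M,Z \right)} = 18 Z$ ($n{\left(M,Z \right)} = Z 18 = 18 Z$)
$\frac{\left(-18547 + h{\left(11,E{\left(-6 \right)} \right)}\right) + 18152}{n{\left(-295,s \right)}} = \frac{\left(-18547 - 160\right) + 18152}{18 \left(-300\right)} = \frac{-18707 + 18152}{-5400} = \left(-555\right) \left(- \frac{1}{5400}\right) = \frac{37}{360}$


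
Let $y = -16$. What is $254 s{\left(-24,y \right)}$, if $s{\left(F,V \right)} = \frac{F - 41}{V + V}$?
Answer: $\frac{8255}{16} \approx 515.94$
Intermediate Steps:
$s{\left(F,V \right)} = \frac{-41 + F}{2 V}$
$254 s{\left(-24,y \right)} = 254 \frac{-41 - 24}{2 \left(-16\right)} = 254 \cdot \frac{1}{2} \left(- \frac{1}{16}\right) \left(-65\right) = 254 \cdot \frac{65}{32} = \frac{8255}{16}$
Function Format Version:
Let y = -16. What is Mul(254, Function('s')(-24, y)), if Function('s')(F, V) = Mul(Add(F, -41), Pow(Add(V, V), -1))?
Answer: Rational(8255, 16) ≈ 515.94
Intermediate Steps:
Function('s')(F, V) = Mul(Rational(1, 2), Pow(V, -1), Add(-41, F)) (Function('s')(F, V) = Mul(Add(-41, F), Pow(Mul(2, V), -1)) = Mul(Add(-41, F), Mul(Rational(1, 2), Pow(V, -1))) = Mul(Rational(1, 2), Pow(V, -1), Add(-41, F)))
Mul(254, Function('s')(-24, y)) = Mul(254, Mul(Rational(1, 2), Pow(-16, -1), Add(-41, -24))) = Mul(254, Mul(Rational(1, 2), Rational(-1, 16), -65)) = Mul(254, Rational(65, 32)) = Rational(8255, 16)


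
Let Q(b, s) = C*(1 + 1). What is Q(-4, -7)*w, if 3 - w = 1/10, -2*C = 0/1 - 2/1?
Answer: 29/5 ≈ 5.8000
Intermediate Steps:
C = 1 (C = -(0/1 - 2/1)/2 = -(0*1 - 2*1)/2 = -(0 - 2)/2 = -½*(-2) = 1)
w = 29/10 (w = 3 - 1/10 = 3 - 1*⅒ = 3 - ⅒ = 29/10 ≈ 2.9000)
Q(b, s) = 2 (Q(b, s) = 1*(1 + 1) = 1*2 = 2)
Q(-4, -7)*w = 2*(29/10) = 29/5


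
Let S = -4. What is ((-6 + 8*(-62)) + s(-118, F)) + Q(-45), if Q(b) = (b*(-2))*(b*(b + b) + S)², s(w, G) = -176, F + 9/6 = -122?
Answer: 1473309762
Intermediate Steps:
F = -247/2 (F = -3/2 - 122 = -247/2 ≈ -123.50)
Q(b) = -2*b*(-4 + 2*b²)² (Q(b) = (b*(-2))*(b*(b + b) - 4)² = (-2*b)*(b*(2*b) - 4)² = (-2*b)*(2*b² - 4)² = (-2*b)*(-4 + 2*b²)² = -2*b*(-4 + 2*b²)²)
((-6 + 8*(-62)) + s(-118, F)) + Q(-45) = ((-6 + 8*(-62)) - 176) - 8*(-45)*(-2 + (-45)²)² = ((-6 - 496) - 176) - 8*(-45)*(-2 + 2025)² = (-502 - 176) - 8*(-45)*2023² = -678 - 8*(-45)*4092529 = -678 + 1473310440 = 1473309762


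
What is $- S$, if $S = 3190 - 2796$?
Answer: $-394$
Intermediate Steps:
$S = 394$
$- S = \left(-1\right) 394 = -394$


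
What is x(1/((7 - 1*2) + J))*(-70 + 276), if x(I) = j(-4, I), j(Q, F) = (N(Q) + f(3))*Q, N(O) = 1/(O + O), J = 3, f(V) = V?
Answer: -2369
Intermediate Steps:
N(O) = 1/(2*O)
j(Q, F) = Q*(3 + 1/(2*Q)) (j(Q, F) = (1/(2*Q) + 3)*Q = (3 + 1/(2*Q))*Q = Q*(3 + 1/(2*Q)))
x(I) = -23/2 (x(I) = ½ + 3*(-4) = ½ - 12 = -23/2)
x(1/((7 - 1*2) + J))*(-70 + 276) = -23*(-70 + 276)/2 = -23/2*206 = -2369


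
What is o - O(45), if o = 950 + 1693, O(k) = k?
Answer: 2598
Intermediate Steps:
o = 2643
o - O(45) = 2643 - 1*45 = 2643 - 45 = 2598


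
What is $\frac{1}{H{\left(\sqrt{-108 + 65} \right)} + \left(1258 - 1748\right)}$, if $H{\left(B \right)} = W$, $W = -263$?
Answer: $- \frac{1}{753} \approx -0.001328$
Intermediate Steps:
$H{\left(B \right)} = -263$
$\frac{1}{H{\left(\sqrt{-108 + 65} \right)} + \left(1258 - 1748\right)} = \frac{1}{-263 + \left(1258 - 1748\right)} = \frac{1}{-263 - 490} = \frac{1}{-753} = - \frac{1}{753}$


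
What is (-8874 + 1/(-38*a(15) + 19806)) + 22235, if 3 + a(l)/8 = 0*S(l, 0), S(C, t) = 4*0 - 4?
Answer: 276813199/20718 ≈ 13361.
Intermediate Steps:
S(C, t) = -4 (S(C, t) = 0 - 4 = -4)
a(l) = -24 (a(l) = -24 + 8*(0*(-4)) = -24 + 8*0 = -24 + 0 = -24)
(-8874 + 1/(-38*a(15) + 19806)) + 22235 = (-8874 + 1/(-38*(-24) + 19806)) + 22235 = (-8874 + 1/(912 + 19806)) + 22235 = (-8874 + 1/20718) + 22235 = -183851531/20718 + 22235 = 276813199/20718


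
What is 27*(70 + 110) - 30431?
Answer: -25571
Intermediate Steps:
27*(70 + 110) - 30431 = 27*180 - 30431 = 4860 - 30431 = -25571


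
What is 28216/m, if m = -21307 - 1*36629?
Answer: -3527/7242 ≈ -0.48702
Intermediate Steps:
m = -57936 (m = -21307 - 36629 = -57936)
28216/m = 28216/(-57936) = 28216*(-1/57936) = -3527/7242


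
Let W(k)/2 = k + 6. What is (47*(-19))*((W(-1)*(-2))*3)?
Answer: 53580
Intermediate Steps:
W(k) = 12 + 2*k (W(k) = 2*(k + 6) = 2*(6 + k) = 12 + 2*k)
(47*(-19))*((W(-1)*(-2))*3) = (47*(-19))*(((12 + 2*(-1))*(-2))*3) = -893*(12 - 2)*(-2)*3 = -893*10*(-2)*3 = -(-17860)*3 = -893*(-60) = 53580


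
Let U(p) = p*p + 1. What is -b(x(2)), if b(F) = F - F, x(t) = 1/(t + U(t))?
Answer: 0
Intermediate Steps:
U(p) = 1 + p² (U(p) = p² + 1 = 1 + p²)
x(t) = 1/(1 + t + t²) (x(t) = 1/(t + (1 + t²)) = 1/(1 + t + t²))
b(F) = 0
-b(x(2)) = -1*0 = 0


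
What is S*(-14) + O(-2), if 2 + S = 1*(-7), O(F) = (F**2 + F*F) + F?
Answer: 132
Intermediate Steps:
O(F) = F + 2*F**2 (O(F) = (F**2 + F**2) + F = 2*F**2 + F = F + 2*F**2)
S = -9 (S = -2 + 1*(-7) = -2 - 7 = -9)
S*(-14) + O(-2) = -9*(-14) - 2*(1 + 2*(-2)) = 126 - 2*(1 - 4) = 126 - 2*(-3) = 126 + 6 = 132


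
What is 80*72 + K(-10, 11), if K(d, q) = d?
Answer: 5750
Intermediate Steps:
80*72 + K(-10, 11) = 80*72 - 10 = 5760 - 10 = 5750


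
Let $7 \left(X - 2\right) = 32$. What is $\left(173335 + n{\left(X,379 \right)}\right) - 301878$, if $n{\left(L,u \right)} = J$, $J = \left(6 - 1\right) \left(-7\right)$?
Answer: $-128578$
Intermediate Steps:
$X = \frac{46}{7}$ ($X = 2 + \frac{1}{7} \cdot 32 = 2 + \frac{32}{7} = \frac{46}{7} \approx 6.5714$)
$J = -35$ ($J = 5 \left(-7\right) = -35$)
$n{\left(L,u \right)} = -35$
$\left(173335 + n{\left(X,379 \right)}\right) - 301878 = \left(173335 - 35\right) - 301878 = 173300 - 301878 = -128578$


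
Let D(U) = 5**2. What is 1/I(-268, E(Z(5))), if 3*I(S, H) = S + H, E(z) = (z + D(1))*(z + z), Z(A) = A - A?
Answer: -3/268 ≈ -0.011194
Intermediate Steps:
D(U) = 25
Z(A) = 0
E(z) = 2*z*(25 + z) (E(z) = (z + 25)*(z + z) = (25 + z)*(2*z) = 2*z*(25 + z))
I(S, H) = H/3 + S/3 (I(S, H) = (S + H)/3 = (H + S)/3 = H/3 + S/3)
1/I(-268, E(Z(5))) = 1/((2*0*(25 + 0))/3 + (1/3)*(-268)) = 1/((2*0*25)/3 - 268/3) = 1/((1/3)*0 - 268/3) = 1/(0 - 268/3) = 1/(-268/3) = -3/268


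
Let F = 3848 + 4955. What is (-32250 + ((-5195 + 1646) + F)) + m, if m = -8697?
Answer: -35693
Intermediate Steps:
F = 8803
(-32250 + ((-5195 + 1646) + F)) + m = (-32250 + ((-5195 + 1646) + 8803)) - 8697 = (-32250 + (-3549 + 8803)) - 8697 = (-32250 + 5254) - 8697 = -26996 - 8697 = -35693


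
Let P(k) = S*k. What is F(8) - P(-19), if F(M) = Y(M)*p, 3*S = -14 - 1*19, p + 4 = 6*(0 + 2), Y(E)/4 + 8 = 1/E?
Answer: -461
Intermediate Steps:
Y(E) = -32 + 4/E (Y(E) = -32 + 4*(1/E) = -32 + 4/E)
p = 8 (p = -4 + 6*(0 + 2) = -4 + 6*2 = -4 + 12 = 8)
S = -11 (S = (-14 - 1*19)/3 = (-14 - 19)/3 = (⅓)*(-33) = -11)
P(k) = -11*k
F(M) = -256 + 32/M (F(M) = (-32 + 4/M)*8 = -256 + 32/M)
F(8) - P(-19) = (-256 + 32/8) - (-11)*(-19) = (-256 + 32*(⅛)) - 1*209 = (-256 + 4) - 209 = -252 - 209 = -461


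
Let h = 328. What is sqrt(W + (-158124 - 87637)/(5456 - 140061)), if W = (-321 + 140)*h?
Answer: I*sqrt(1075626385032795)/134605 ≈ 243.65*I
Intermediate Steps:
W = -59368 (W = (-321 + 140)*328 = -181*328 = -59368)
sqrt(W + (-158124 - 87637)/(5456 - 140061)) = sqrt(-59368 + (-158124 - 87637)/(5456 - 140061)) = sqrt(-59368 - 245761/(-134605)) = sqrt(-59368 - 245761*(-1/134605)) = sqrt(-59368 + 245761/134605) = sqrt(-7990983879/134605) = I*sqrt(1075626385032795)/134605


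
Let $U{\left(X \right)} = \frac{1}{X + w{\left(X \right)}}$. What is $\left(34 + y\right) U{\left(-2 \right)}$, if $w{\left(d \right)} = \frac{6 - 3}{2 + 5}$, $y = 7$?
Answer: $- \frac{287}{11} \approx -26.091$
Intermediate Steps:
$w{\left(d \right)} = \frac{3}{7}$
$U{\left(X \right)} = \frac{1}{\frac{3}{7} + X}$ ($U{\left(X \right)} = \frac{1}{X + \frac{3}{7}} = \frac{1}{\frac{3}{7} + X}$)
$\left(34 + y\right) U{\left(-2 \right)} = \left(34 + 7\right) \frac{7}{3 + 7 \left(-2\right)} = 41 \frac{7}{3 - 14} = 41 \frac{7}{-11} = 41 \cdot 7 \left(- \frac{1}{11}\right) = 41 \left(- \frac{7}{11}\right) = - \frac{287}{11}$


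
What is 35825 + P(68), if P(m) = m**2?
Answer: 40449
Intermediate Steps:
35825 + P(68) = 35825 + 68**2 = 35825 + 4624 = 40449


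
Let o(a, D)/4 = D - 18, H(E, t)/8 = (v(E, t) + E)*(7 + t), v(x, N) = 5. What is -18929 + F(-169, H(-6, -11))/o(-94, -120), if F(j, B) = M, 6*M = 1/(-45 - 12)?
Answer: -3573492335/188784 ≈ -18929.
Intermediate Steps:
H(E, t) = 8*(5 + E)*(7 + t) (H(E, t) = 8*((5 + E)*(7 + t)) = 8*(5 + E)*(7 + t))
o(a, D) = -72 + 4*D (o(a, D) = 4*(D - 18) = 4*(-18 + D) = -72 + 4*D)
M = -1/342 (M = 1/(6*(-45 - 12)) = (1/6)/(-57) = (1/6)*(-1/57) = -1/342 ≈ -0.0029240)
F(j, B) = -1/342
-18929 + F(-169, H(-6, -11))/o(-94, -120) = -18929 - 1/(342*(-72 + 4*(-120))) = -18929 - 1/(342*(-72 - 480)) = -18929 - 1/342/(-552) = -18929 - 1/342*(-1/552) = -18929 + 1/188784 = -3573492335/188784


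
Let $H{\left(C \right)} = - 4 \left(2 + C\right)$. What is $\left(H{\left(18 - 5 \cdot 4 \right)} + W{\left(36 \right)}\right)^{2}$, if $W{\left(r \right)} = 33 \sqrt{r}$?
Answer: $39204$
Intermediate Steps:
$H{\left(C \right)} = -8 - 4 C$
$\left(H{\left(18 - 5 \cdot 4 \right)} + W{\left(36 \right)}\right)^{2} = \left(\left(-8 - 4 \left(18 - 5 \cdot 4\right)\right) + 33 \sqrt{36}\right)^{2} = \left(\left(-8 - 4 \left(18 - 20\right)\right) + 33 \cdot 6\right)^{2} = \left(\left(-8 - 4 \left(18 - 20\right)\right) + 198\right)^{2} = \left(\left(-8 - -8\right) + 198\right)^{2} = \left(\left(-8 + 8\right) + 198\right)^{2} = \left(0 + 198\right)^{2} = 198^{2} = 39204$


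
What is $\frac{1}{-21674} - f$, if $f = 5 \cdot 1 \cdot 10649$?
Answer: $- \frac{1154032131}{21674} \approx -53245.0$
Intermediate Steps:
$f = 53245$ ($f = 5 \cdot 10649 = 53245$)
$\frac{1}{-21674} - f = \frac{1}{-21674} - 53245 = - \frac{1}{21674} - 53245 = - \frac{1154032131}{21674}$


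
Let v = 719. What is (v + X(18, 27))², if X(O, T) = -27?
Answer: 478864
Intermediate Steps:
(v + X(18, 27))² = (719 - 27)² = 692² = 478864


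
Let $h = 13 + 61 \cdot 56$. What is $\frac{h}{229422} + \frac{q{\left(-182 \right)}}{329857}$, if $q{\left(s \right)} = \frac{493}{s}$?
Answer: $\frac{17145282650}{1147759531919} \approx 0.014938$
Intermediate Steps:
$h = 3429$ ($h = 13 + 3416 = 3429$)
$\frac{h}{229422} + \frac{q{\left(-182 \right)}}{329857} = \frac{3429}{229422} + \frac{493 \frac{1}{-182}}{329857} = 3429 \cdot \frac{1}{229422} + 493 \left(- \frac{1}{182}\right) \frac{1}{329857} = \frac{1143}{76474} - \frac{493}{60033974} = \frac{17145282650}{1147759531919}$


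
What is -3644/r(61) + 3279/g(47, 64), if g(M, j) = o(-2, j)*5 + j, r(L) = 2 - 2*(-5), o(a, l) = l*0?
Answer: -48467/192 ≈ -252.43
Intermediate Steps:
o(a, l) = 0
r(L) = 12 (r(L) = 2 + 10 = 12)
g(M, j) = j (g(M, j) = 0*5 + j = 0 + j = j)
-3644/r(61) + 3279/g(47, 64) = -3644/12 + 3279/64 = -3644*1/12 + 3279*(1/64) = -911/3 + 3279/64 = -48467/192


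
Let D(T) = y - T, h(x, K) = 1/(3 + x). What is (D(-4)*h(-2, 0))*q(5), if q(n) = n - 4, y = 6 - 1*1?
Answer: 9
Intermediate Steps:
y = 5 (y = 6 - 1 = 5)
D(T) = 5 - T
q(n) = -4 + n
(D(-4)*h(-2, 0))*q(5) = ((5 - 1*(-4))/(3 - 2))*(-4 + 5) = ((5 + 4)/1)*1 = (9*1)*1 = 9*1 = 9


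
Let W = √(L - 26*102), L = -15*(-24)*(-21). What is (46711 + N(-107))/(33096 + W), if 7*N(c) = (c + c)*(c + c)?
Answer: 146872562/91279619 - 372773*I*√2553/3833743998 ≈ 1.609 - 0.004913*I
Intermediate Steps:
L = -7560 (L = 360*(-21) = -7560)
N(c) = 4*c²/7 (N(c) = ((c + c)*(c + c))/7 = ((2*c)*(2*c))/7 = (4*c²)/7 = 4*c²/7)
W = 2*I*√2553 (W = √(-7560 - 26*102) = √(-7560 - 2652) = √(-10212) = 2*I*√2553 ≈ 101.05*I)
(46711 + N(-107))/(33096 + W) = (46711 + (4/7)*(-107)²)/(33096 + 2*I*√2553) = (46711 + (4/7)*11449)/(33096 + 2*I*√2553) = (46711 + 45796/7)/(33096 + 2*I*√2553) = 372773/(7*(33096 + 2*I*√2553))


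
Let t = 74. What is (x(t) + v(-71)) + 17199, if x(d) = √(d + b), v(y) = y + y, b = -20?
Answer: 17057 + 3*√6 ≈ 17064.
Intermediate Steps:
v(y) = 2*y
x(d) = √(-20 + d) (x(d) = √(d - 20) = √(-20 + d))
(x(t) + v(-71)) + 17199 = (√(-20 + 74) + 2*(-71)) + 17199 = (√54 - 142) + 17199 = (3*√6 - 142) + 17199 = (-142 + 3*√6) + 17199 = 17057 + 3*√6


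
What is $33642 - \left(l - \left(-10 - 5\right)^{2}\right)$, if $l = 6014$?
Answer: $27853$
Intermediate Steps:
$33642 - \left(l - \left(-10 - 5\right)^{2}\right) = 33642 + \left(\left(-10 - 5\right)^{2} - 6014\right) = 33642 - \left(6014 - \left(-15\right)^{2}\right) = 33642 + \left(225 - 6014\right) = 33642 - 5789 = 27853$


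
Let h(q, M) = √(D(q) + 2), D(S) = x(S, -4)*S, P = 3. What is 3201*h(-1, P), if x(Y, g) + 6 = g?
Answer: 6402*√3 ≈ 11089.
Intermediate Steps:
x(Y, g) = -6 + g
D(S) = -10*S (D(S) = (-6 - 4)*S = -10*S)
h(q, M) = √(2 - 10*q) (h(q, M) = √(-10*q + 2) = √(2 - 10*q))
3201*h(-1, P) = 3201*√(2 - 10*(-1)) = 3201*√(2 + 10) = 3201*√12 = 3201*(2*√3) = 6402*√3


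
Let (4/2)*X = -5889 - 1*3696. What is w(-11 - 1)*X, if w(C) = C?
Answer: 57510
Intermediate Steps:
X = -9585/2 (X = (-5889 - 1*3696)/2 = (-5889 - 3696)/2 = (1/2)*(-9585) = -9585/2 ≈ -4792.5)
w(-11 - 1)*X = (-11 - 1)*(-9585/2) = -12*(-9585/2) = 57510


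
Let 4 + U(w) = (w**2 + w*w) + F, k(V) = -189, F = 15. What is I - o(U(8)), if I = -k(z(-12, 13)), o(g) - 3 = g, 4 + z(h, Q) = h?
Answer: 47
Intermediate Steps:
z(h, Q) = -4 + h
U(w) = 11 + 2*w**2 (U(w) = -4 + ((w**2 + w*w) + 15) = -4 + ((w**2 + w**2) + 15) = -4 + (2*w**2 + 15) = -4 + (15 + 2*w**2) = 11 + 2*w**2)
o(g) = 3 + g
I = 189 (I = -1*(-189) = 189)
I - o(U(8)) = 189 - (3 + (11 + 2*8**2)) = 189 - (3 + (11 + 2*64)) = 189 - (3 + (11 + 128)) = 189 - (3 + 139) = 189 - 1*142 = 189 - 142 = 47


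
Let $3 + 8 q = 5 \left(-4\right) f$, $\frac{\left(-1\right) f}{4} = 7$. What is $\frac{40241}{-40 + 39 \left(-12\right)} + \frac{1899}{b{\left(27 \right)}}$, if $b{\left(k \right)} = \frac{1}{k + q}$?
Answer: $\frac{186346247}{1016} \approx 1.8341 \cdot 10^{5}$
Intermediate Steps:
$f = -28$ ($f = \left(-4\right) 7 = -28$)
$q = \frac{557}{8}$ ($q = - \frac{3}{8} + \frac{5 \left(-4\right) \left(-28\right)}{8} = - \frac{3}{8} + \frac{\left(-20\right) \left(-28\right)}{8} = - \frac{3}{8} + \frac{1}{8} \cdot 560 = - \frac{3}{8} + 70 = \frac{557}{8} \approx 69.625$)
$b{\left(k \right)} = \frac{1}{\frac{557}{8} + k}$ ($b{\left(k \right)} = \frac{1}{k + \frac{557}{8}} = \frac{1}{\frac{557}{8} + k}$)
$\frac{40241}{-40 + 39 \left(-12\right)} + \frac{1899}{b{\left(27 \right)}} = \frac{40241}{-40 + 39 \left(-12\right)} + \frac{1899}{8 \frac{1}{557 + 8 \cdot 27}} = \frac{40241}{-40 - 468} + \frac{1899}{8 \frac{1}{557 + 216}} = \frac{40241}{-508} + \frac{1899}{8 \cdot \frac{1}{773}} = 40241 \left(- \frac{1}{508}\right) + \frac{1899}{8 \cdot \frac{1}{773}} = - \frac{40241}{508} + \frac{1899}{\frac{8}{773}} = - \frac{40241}{508} + 1899 \cdot \frac{773}{8} = - \frac{40241}{508} + \frac{1467927}{8} = \frac{186346247}{1016}$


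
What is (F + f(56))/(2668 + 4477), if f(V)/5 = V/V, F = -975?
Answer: -194/1429 ≈ -0.13576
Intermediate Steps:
f(V) = 5 (f(V) = 5*(V/V) = 5*1 = 5)
(F + f(56))/(2668 + 4477) = (-975 + 5)/(2668 + 4477) = -970/7145 = -970*1/7145 = -194/1429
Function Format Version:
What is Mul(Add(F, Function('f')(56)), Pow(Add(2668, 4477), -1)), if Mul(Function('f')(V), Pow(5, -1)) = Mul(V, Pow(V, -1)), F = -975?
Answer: Rational(-194, 1429) ≈ -0.13576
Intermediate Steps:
Function('f')(V) = 5 (Function('f')(V) = Mul(5, Mul(V, Pow(V, -1))) = Mul(5, 1) = 5)
Mul(Add(F, Function('f')(56)), Pow(Add(2668, 4477), -1)) = Mul(Add(-975, 5), Pow(Add(2668, 4477), -1)) = Mul(-970, Pow(7145, -1)) = Mul(-970, Rational(1, 7145)) = Rational(-194, 1429)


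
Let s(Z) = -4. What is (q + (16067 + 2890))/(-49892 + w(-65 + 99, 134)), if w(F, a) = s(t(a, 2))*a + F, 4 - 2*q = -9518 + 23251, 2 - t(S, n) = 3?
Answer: -24185/100788 ≈ -0.23996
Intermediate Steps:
t(S, n) = -1 (t(S, n) = 2 - 1*3 = 2 - 3 = -1)
q = -13729/2 (q = 2 - (-9518 + 23251)/2 = 2 - ½*13733 = 2 - 13733/2 = -13729/2 ≈ -6864.5)
w(F, a) = F - 4*a (w(F, a) = -4*a + F = F - 4*a)
(q + (16067 + 2890))/(-49892 + w(-65 + 99, 134)) = (-13729/2 + (16067 + 2890))/(-49892 + ((-65 + 99) - 4*134)) = (-13729/2 + 18957)/(-49892 + (34 - 536)) = 24185/(2*(-49892 - 502)) = (24185/2)/(-50394) = (24185/2)*(-1/50394) = -24185/100788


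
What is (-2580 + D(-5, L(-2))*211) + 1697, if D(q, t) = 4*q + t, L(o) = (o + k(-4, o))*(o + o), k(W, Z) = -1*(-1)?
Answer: -4259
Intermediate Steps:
k(W, Z) = 1
L(o) = 2*o*(1 + o) (L(o) = (o + 1)*(o + o) = (1 + o)*(2*o) = 2*o*(1 + o))
D(q, t) = t + 4*q
(-2580 + D(-5, L(-2))*211) + 1697 = (-2580 + (2*(-2)*(1 - 2) + 4*(-5))*211) + 1697 = (-2580 + (2*(-2)*(-1) - 20)*211) + 1697 = (-2580 + (4 - 20)*211) + 1697 = (-2580 - 16*211) + 1697 = (-2580 - 3376) + 1697 = -5956 + 1697 = -4259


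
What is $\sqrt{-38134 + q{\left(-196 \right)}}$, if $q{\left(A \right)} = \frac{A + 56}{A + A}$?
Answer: $\frac{117 i \sqrt{546}}{14} \approx 195.28 i$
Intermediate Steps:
$q{\left(A \right)} = \frac{56 + A}{2 A}$
$\sqrt{-38134 + q{\left(-196 \right)}} = \sqrt{-38134 + \frac{56 - 196}{2 \left(-196\right)}} = \sqrt{-38134 + \frac{1}{2} \left(- \frac{1}{196}\right) \left(-140\right)} = \sqrt{-38134 + \frac{5}{14}} = \sqrt{- \frac{533871}{14}} = \frac{117 i \sqrt{546}}{14}$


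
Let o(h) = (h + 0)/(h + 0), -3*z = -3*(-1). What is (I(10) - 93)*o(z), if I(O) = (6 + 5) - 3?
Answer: -85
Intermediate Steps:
z = -1 (z = -(-1)*(-1) = -⅓*3 = -1)
I(O) = 8 (I(O) = 11 - 3 = 8)
o(h) = 1 (o(h) = h/h = 1)
(I(10) - 93)*o(z) = (8 - 93)*1 = -85*1 = -85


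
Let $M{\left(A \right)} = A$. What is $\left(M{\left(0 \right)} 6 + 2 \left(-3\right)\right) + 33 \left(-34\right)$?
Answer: $-1128$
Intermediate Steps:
$\left(M{\left(0 \right)} 6 + 2 \left(-3\right)\right) + 33 \left(-34\right) = \left(0 \cdot 6 + 2 \left(-3\right)\right) + 33 \left(-34\right) = \left(0 - 6\right) - 1122 = -6 - 1122 = -1128$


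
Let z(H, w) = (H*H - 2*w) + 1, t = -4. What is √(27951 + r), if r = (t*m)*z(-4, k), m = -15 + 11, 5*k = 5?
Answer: √28191 ≈ 167.90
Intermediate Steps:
k = 1 (k = (⅕)*5 = 1)
m = -4
z(H, w) = 1 + H² - 2*w (z(H, w) = (H² - 2*w) + 1 = 1 + H² - 2*w)
r = 240 (r = (-4*(-4))*(1 + (-4)² - 2*1) = 16*(1 + 16 - 2) = 16*15 = 240)
√(27951 + r) = √(27951 + 240) = √28191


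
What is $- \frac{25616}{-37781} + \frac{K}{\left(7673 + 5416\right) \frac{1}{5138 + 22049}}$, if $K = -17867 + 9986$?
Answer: $- \frac{2698216664861}{164838503} \approx -16369.0$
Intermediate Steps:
$K = -7881$
$- \frac{25616}{-37781} + \frac{K}{\left(7673 + 5416\right) \frac{1}{5138 + 22049}} = - \frac{25616}{-37781} - \frac{7881}{\left(7673 + 5416\right) \frac{1}{5138 + 22049}} = \left(-25616\right) \left(- \frac{1}{37781}\right) - \frac{7881}{13089 \cdot \frac{1}{27187}} = \frac{25616}{37781} - \frac{7881}{13089 \cdot \frac{1}{27187}} = \frac{25616}{37781} - \frac{7881}{\frac{13089}{27187}} = \frac{25616}{37781} - \frac{71420249}{4363} = - \frac{2698216664861}{164838503}$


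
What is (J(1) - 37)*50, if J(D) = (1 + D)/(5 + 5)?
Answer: -1840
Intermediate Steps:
J(D) = ⅒ + D/10 (J(D) = (1 + D)/10 = (1 + D)*(⅒) = ⅒ + D/10)
(J(1) - 37)*50 = ((⅒ + (⅒)*1) - 37)*50 = ((⅒ + ⅒) - 37)*50 = (⅕ - 37)*50 = -184/5*50 = -1840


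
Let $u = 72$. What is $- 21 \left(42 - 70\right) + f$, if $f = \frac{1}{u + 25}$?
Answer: $\frac{57037}{97} \approx 588.01$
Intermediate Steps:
$f = \frac{1}{97}$ ($f = \frac{1}{72 + 25} = \frac{1}{97} \approx 0.010309$)
$- 21 \left(42 - 70\right) + f = - 21 \left(42 - 70\right) + \frac{1}{97} = \left(-21\right) \left(-28\right) + \frac{1}{97} = 588 + \frac{1}{97} = \frac{57037}{97}$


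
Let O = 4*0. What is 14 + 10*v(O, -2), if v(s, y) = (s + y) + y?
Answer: -26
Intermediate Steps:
O = 0
v(s, y) = s + 2*y
14 + 10*v(O, -2) = 14 + 10*(0 + 2*(-2)) = 14 + 10*(0 - 4) = 14 + 10*(-4) = 14 - 40 = -26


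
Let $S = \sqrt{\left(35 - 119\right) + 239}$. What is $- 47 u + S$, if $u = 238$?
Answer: $-11186 + \sqrt{155} \approx -11174.0$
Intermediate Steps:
$S = \sqrt{155}$ ($S = \sqrt{-84 + 239} = \sqrt{155} \approx 12.45$)
$- 47 u + S = \left(-47\right) 238 + \sqrt{155} = -11186 + \sqrt{155}$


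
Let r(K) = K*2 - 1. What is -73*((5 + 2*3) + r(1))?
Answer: -876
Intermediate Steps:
r(K) = -1 + 2*K (r(K) = 2*K - 1 = -1 + 2*K)
-73*((5 + 2*3) + r(1)) = -73*((5 + 2*3) + (-1 + 2*1)) = -73*((5 + 6) + (-1 + 2)) = -73*(11 + 1) = -73*12 = -876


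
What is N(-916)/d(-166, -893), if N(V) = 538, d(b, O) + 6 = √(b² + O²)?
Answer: 3228/824969 + 538*√825005/824969 ≈ 0.59626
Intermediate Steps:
d(b, O) = -6 + √(O² + b²) (d(b, O) = -6 + √(b² + O²) = -6 + √(O² + b²))
N(-916)/d(-166, -893) = 538/(-6 + √((-893)² + (-166)²)) = 538/(-6 + √(797449 + 27556)) = 538/(-6 + √825005)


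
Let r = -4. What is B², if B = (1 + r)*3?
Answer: 81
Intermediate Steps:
B = -9 (B = (1 - 4)*3 = -3*3 = -9)
B² = (-9)² = 81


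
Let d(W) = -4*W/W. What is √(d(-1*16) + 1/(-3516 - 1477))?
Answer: I*√99725189/4993 ≈ 2.0*I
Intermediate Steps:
d(W) = -4
√(d(-1*16) + 1/(-3516 - 1477)) = √(-4 + 1/(-3516 - 1477)) = √(-4 + 1/(-4993)) = √(-4 - 1/4993) = √(-19973/4993) = I*√99725189/4993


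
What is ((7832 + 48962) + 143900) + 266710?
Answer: 467404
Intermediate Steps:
((7832 + 48962) + 143900) + 266710 = (56794 + 143900) + 266710 = 200694 + 266710 = 467404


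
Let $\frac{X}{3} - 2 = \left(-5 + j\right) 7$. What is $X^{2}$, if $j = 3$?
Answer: $1296$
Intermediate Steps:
$X = -36$ ($X = 6 + 3 \left(-5 + 3\right) 7 = 6 + 3 \left(\left(-2\right) 7\right) = 6 + 3 \left(-14\right) = 6 - 42 = -36$)
$X^{2} = \left(-36\right)^{2} = 1296$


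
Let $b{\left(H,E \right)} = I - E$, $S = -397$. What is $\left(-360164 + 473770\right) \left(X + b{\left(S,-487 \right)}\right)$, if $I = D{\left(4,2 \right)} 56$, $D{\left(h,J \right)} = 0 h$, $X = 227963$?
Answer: $25953290700$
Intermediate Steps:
$D{\left(h,J \right)} = 0$
$I = 0$ ($I = 0 \cdot 56 = 0$)
$b{\left(H,E \right)} = - E$ ($b{\left(H,E \right)} = 0 - E = - E$)
$\left(-360164 + 473770\right) \left(X + b{\left(S,-487 \right)}\right) = \left(-360164 + 473770\right) \left(227963 - -487\right) = 113606 \left(227963 + 487\right) = 113606 \cdot 228450 = 25953290700$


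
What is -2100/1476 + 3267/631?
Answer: 291416/77613 ≈ 3.7547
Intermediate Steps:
-2100/1476 + 3267/631 = -2100*1/1476 + 3267*(1/631) = -175/123 + 3267/631 = 291416/77613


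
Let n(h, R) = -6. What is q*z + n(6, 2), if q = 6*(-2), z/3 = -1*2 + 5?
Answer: -114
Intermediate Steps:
z = 9 (z = 3*(-1*2 + 5) = 3*(-2 + 5) = 3*3 = 9)
q = -12
q*z + n(6, 2) = -12*9 - 6 = -108 - 6 = -114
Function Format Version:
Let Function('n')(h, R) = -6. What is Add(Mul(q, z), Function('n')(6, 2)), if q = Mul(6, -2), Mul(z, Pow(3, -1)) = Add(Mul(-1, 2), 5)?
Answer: -114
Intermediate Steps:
z = 9 (z = Mul(3, Add(Mul(-1, 2), 5)) = Mul(3, Add(-2, 5)) = Mul(3, 3) = 9)
q = -12
Add(Mul(q, z), Function('n')(6, 2)) = Add(Mul(-12, 9), -6) = Add(-108, -6) = -114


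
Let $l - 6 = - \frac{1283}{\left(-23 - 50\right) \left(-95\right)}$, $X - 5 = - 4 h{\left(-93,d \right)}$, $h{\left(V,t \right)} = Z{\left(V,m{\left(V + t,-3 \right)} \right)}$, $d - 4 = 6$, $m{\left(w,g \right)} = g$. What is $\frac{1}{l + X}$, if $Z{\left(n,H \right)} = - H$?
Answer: $- \frac{6935}{8218} \approx -0.84388$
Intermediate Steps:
$d = 10$ ($d = 4 + 6 = 10$)
$h{\left(V,t \right)} = 3$ ($h{\left(V,t \right)} = \left(-1\right) \left(-3\right) = 3$)
$X = -7$ ($X = 5 - 12 = -7$)
$l = \frac{40327}{6935}$ ($l = 6 - \frac{1283}{\left(-23 - 50\right) \left(-95\right)} = 6 - \frac{1283}{\left(-73\right) \left(-95\right)} = 6 - \frac{1283}{6935} = \frac{40327}{6935} \approx 5.815$)
$\frac{1}{l + X} = \frac{1}{\frac{40327}{6935} - 7} = \frac{1}{- \frac{8218}{6935}} = - \frac{6935}{8218}$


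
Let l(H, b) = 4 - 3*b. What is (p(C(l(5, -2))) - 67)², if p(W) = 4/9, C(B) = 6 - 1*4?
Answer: 358801/81 ≈ 4429.6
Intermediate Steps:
C(B) = 2 (C(B) = 6 - 4 = 2)
p(W) = 4/9 (p(W) = 4*(⅑) = 4/9)
(p(C(l(5, -2))) - 67)² = (4/9 - 67)² = (-599/9)² = 358801/81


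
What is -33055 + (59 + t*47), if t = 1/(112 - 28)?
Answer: -2771617/84 ≈ -32995.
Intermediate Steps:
t = 1/84 ≈ 0.011905
-33055 + (59 + t*47) = -33055 + (59 + (1/84)*47) = -33055 + (59 + 47/84) = -33055 + 5003/84 = -2771617/84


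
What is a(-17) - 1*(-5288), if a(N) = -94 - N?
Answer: 5211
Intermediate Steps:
a(-17) - 1*(-5288) = (-94 - 1*(-17)) - 1*(-5288) = (-94 + 17) + 5288 = -77 + 5288 = 5211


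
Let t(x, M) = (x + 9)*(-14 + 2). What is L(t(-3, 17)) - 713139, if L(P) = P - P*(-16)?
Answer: -714363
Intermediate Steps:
t(x, M) = -108 - 12*x (t(x, M) = (9 + x)*(-12) = -108 - 12*x)
L(P) = 17*P (L(P) = P - (-16)*P = P + 16*P = 17*P)
L(t(-3, 17)) - 713139 = 17*(-108 - 12*(-3)) - 713139 = 17*(-108 + 36) - 713139 = 17*(-72) - 713139 = -1224 - 713139 = -714363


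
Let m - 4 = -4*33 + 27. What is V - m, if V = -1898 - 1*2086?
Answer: -3883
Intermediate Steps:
V = -3984 (V = -1898 - 2086 = -3984)
m = -101 (m = 4 + (-4*33 + 27) = 4 + (-132 + 27) = 4 - 105 = -101)
V - m = -3984 - 1*(-101) = -3984 + 101 = -3883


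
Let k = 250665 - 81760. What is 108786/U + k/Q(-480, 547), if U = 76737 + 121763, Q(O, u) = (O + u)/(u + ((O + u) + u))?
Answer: 19462800115581/6649750 ≈ 2.9268e+6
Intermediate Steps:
Q(O, u) = (O + u)/(O + 3*u) (Q(O, u) = (O + u)/(u + (O + 2*u)) = (O + u)/(O + 3*u))
k = 168905
U = 198500
108786/U + k/Q(-480, 547) = 108786/198500 + 168905/(((-480 + 547)/(-480 + 3*547))) = 108786*(1/198500) + 168905/((67/(-480 + 1641))) = 54393/99250 + 168905/((67/1161)) = 54393/99250 + 168905/(((1/1161)*67)) = 54393/99250 + 168905/(67/1161) = 54393/99250 + 168905*(1161/67) = 54393/99250 + 196098705/67 = 19462800115581/6649750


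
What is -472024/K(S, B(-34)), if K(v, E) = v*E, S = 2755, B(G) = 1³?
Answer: -472024/2755 ≈ -171.33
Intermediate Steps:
B(G) = 1
K(v, E) = E*v
-472024/K(S, B(-34)) = -472024/(1*2755) = -472024/2755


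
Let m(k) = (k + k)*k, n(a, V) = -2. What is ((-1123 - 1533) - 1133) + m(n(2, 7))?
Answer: -3781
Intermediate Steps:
m(k) = 2*k**2 (m(k) = (2*k)*k = 2*k**2)
((-1123 - 1533) - 1133) + m(n(2, 7)) = ((-1123 - 1533) - 1133) + 2*(-2)**2 = (-2656 - 1133) + 2*4 = -3789 + 8 = -3781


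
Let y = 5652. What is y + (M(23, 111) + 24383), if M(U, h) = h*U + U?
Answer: 32611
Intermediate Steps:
M(U, h) = U + U*h (M(U, h) = U*h + U = U + U*h)
y + (M(23, 111) + 24383) = 5652 + (23*(1 + 111) + 24383) = 5652 + (23*112 + 24383) = 5652 + (2576 + 24383) = 5652 + 26959 = 32611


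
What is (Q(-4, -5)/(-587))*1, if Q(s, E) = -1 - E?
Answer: -4/587 ≈ -0.0068143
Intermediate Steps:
(Q(-4, -5)/(-587))*1 = ((-1 - 1*(-5))/(-587))*1 = ((-1 + 5)*(-1/587))*1 = (4*(-1/587))*1 = -4/587*1 = -4/587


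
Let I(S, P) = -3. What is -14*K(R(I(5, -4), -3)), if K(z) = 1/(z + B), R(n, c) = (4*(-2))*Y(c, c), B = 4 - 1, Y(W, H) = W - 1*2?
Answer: -14/43 ≈ -0.32558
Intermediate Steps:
Y(W, H) = -2 + W (Y(W, H) = W - 2 = -2 + W)
B = 3
R(n, c) = 16 - 8*c (R(n, c) = (4*(-2))*(-2 + c) = -8*(-2 + c) = 16 - 8*c)
K(z) = 1/(3 + z) (K(z) = 1/(z + 3) = 1/(3 + z))
-14*K(R(I(5, -4), -3)) = -14/(3 + (16 - 8*(-3))) = -14/(3 + (16 + 24)) = -14/(3 + 40) = -14/43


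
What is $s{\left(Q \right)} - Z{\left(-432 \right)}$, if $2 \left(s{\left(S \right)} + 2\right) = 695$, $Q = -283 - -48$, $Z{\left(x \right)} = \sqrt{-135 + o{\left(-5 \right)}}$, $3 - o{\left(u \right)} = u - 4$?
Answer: $\frac{691}{2} - i \sqrt{123} \approx 345.5 - 11.091 i$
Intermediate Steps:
$o{\left(u \right)} = 7 - u$ ($o{\left(u \right)} = 3 - \left(u - 4\right) = 3 - \left(-4 + u\right) = 7 - u$)
$Z{\left(x \right)} = i \sqrt{123}$ ($Z{\left(x \right)} = \sqrt{-135 + \left(7 - -5\right)} = \sqrt{-135 + \left(7 + 5\right)} = \sqrt{-135 + 12} = \sqrt{-123} = i \sqrt{123}$)
$Q = -235$ ($Q = -283 + 48 = -235$)
$s{\left(S \right)} = \frac{691}{2}$ ($s{\left(S \right)} = -2 + \frac{1}{2} \cdot 695 = -2 + \frac{695}{2} = \frac{691}{2}$)
$s{\left(Q \right)} - Z{\left(-432 \right)} = \frac{691}{2} - i \sqrt{123}$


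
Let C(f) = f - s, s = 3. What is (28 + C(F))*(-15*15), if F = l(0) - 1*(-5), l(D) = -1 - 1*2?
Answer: -6075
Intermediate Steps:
l(D) = -3 (l(D) = -1 - 2 = -3)
F = 2 (F = -3 - 1*(-5) = -3 + 5 = 2)
C(f) = -3 + f (C(f) = f - 1*3 = f - 3 = -3 + f)
(28 + C(F))*(-15*15) = (28 + (-3 + 2))*(-15*15) = (28 - 1)*(-225) = 27*(-225) = -6075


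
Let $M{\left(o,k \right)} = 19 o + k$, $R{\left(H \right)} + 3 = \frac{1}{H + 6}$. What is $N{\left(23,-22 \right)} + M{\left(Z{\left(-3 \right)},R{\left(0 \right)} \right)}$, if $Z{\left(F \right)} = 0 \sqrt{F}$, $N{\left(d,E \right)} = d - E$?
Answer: $\frac{253}{6} \approx 42.167$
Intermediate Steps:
$Z{\left(F \right)} = 0$
$R{\left(H \right)} = -3 + \frac{1}{6 + H}$ ($R{\left(H \right)} = -3 + \frac{1}{H + 6} = -3 + \frac{1}{6 + H}$)
$M{\left(o,k \right)} = k + 19 o$
$N{\left(23,-22 \right)} + M{\left(Z{\left(-3 \right)},R{\left(0 \right)} \right)} = \left(23 - -22\right) + \left(\frac{-17 - 0}{6 + 0} + 19 \cdot 0\right) = \left(23 + 22\right) + \left(\frac{-17 + 0}{6} + 0\right) = 45 + \left(\frac{1}{6} \left(-17\right) + 0\right) = 45 + \left(- \frac{17}{6} + 0\right) = 45 - \frac{17}{6} = \frac{253}{6}$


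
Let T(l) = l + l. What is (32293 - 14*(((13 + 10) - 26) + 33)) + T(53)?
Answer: 31979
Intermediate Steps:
T(l) = 2*l
(32293 - 14*(((13 + 10) - 26) + 33)) + T(53) = (32293 - 14*(((13 + 10) - 26) + 33)) + 2*53 = (32293 - 14*((23 - 26) + 33)) + 106 = (32293 - 14*(-3 + 33)) + 106 = (32293 - 14*30) + 106 = (32293 - 420) + 106 = 31873 + 106 = 31979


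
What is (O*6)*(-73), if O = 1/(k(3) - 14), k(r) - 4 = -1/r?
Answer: 1314/31 ≈ 42.387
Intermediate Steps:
k(r) = 4 - 1/r
O = -3/31 (O = 1/((4 - 1/3) - 14) = 1/(11/3 - 14) = 1/(-31/3) = -3/31 ≈ -0.096774)
(O*6)*(-73) = -3/31*6*(-73) = -18/31*(-73) = 1314/31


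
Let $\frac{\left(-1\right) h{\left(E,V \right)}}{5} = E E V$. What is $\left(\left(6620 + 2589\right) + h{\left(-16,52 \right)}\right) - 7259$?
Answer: $-64610$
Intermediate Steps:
$h{\left(E,V \right)} = - 5 V E^{2}$ ($h{\left(E,V \right)} = - 5 E E V = - 5 E^{2} V = - 5 V E^{2}$)
$\left(\left(6620 + 2589\right) + h{\left(-16,52 \right)}\right) - 7259 = \left(\left(6620 + 2589\right) - 260 \left(-16\right)^{2}\right) - 7259 = \left(9209 - 260 \cdot 256\right) - 7259 = \left(9209 - 66560\right) - 7259 = -57351 - 7259 = -64610$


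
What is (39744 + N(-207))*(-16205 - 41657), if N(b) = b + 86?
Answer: -2292666026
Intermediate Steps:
N(b) = 86 + b
(39744 + N(-207))*(-16205 - 41657) = (39744 + (86 - 207))*(-16205 - 41657) = (39744 - 121)*(-57862) = 39623*(-57862) = -2292666026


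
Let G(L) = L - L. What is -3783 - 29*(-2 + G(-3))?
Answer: -3725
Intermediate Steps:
G(L) = 0
-3783 - 29*(-2 + G(-3)) = -3783 - 29*(-2 + 0) = -3783 - 29*(-2) = -3783 + 58 = -3725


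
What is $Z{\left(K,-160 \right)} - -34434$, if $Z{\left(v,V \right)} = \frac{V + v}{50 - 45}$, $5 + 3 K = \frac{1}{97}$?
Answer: $\frac{50054426}{1455} \approx 34402.0$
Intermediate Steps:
$K = - \frac{484}{291}$ ($K = - \frac{5}{3} + \frac{1}{3 \cdot 97} = - \frac{5}{3} + \frac{1}{3} \cdot \frac{1}{97} = - \frac{5}{3} + \frac{1}{291} = - \frac{484}{291} \approx -1.6632$)
$Z{\left(v,V \right)} = \frac{V}{5} + \frac{v}{5}$ ($Z{\left(v,V \right)} = \frac{V + v}{5} = \left(V + v\right) \frac{1}{5} = \frac{V}{5} + \frac{v}{5}$)
$Z{\left(K,-160 \right)} - -34434 = \left(\frac{1}{5} \left(-160\right) + \frac{1}{5} \left(- \frac{484}{291}\right)\right) - -34434 = \left(-32 - \frac{484}{1455}\right) + 34434 = - \frac{47044}{1455} + 34434 = \frac{50054426}{1455}$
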